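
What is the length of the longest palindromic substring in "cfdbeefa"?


Input: "cfdbeefa"
Checking substrings for palindromes:
  [4:6] "ee" (len 2) => palindrome
Longest palindromic substring: "ee" with length 2

2


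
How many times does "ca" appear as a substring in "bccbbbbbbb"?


Searching for "ca" in "bccbbbbbbb"
Scanning each position:
  Position 0: "bc" => no
  Position 1: "cc" => no
  Position 2: "cb" => no
  Position 3: "bb" => no
  Position 4: "bb" => no
  Position 5: "bb" => no
  Position 6: "bb" => no
  Position 7: "bb" => no
  Position 8: "bb" => no
Total occurrences: 0

0


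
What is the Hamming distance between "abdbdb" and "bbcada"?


Comparing "abdbdb" and "bbcada" position by position:
  Position 0: 'a' vs 'b' => differ
  Position 1: 'b' vs 'b' => same
  Position 2: 'd' vs 'c' => differ
  Position 3: 'b' vs 'a' => differ
  Position 4: 'd' vs 'd' => same
  Position 5: 'b' vs 'a' => differ
Total differences (Hamming distance): 4

4


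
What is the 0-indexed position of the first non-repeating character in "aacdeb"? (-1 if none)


Input: aacdeb
Character frequencies:
  'a': 2
  'b': 1
  'c': 1
  'd': 1
  'e': 1
Scanning left to right for freq == 1:
  Position 0 ('a'): freq=2, skip
  Position 1 ('a'): freq=2, skip
  Position 2 ('c'): unique! => answer = 2

2


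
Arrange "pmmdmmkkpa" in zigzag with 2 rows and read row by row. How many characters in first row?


Zigzag "pmmdmmkkpa" into 2 rows:
Placing characters:
  'p' => row 0
  'm' => row 1
  'm' => row 0
  'd' => row 1
  'm' => row 0
  'm' => row 1
  'k' => row 0
  'k' => row 1
  'p' => row 0
  'a' => row 1
Rows:
  Row 0: "pmmkp"
  Row 1: "mdmka"
First row length: 5

5


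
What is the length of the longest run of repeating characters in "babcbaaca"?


Input: "babcbaaca"
Scanning for longest run:
  Position 1 ('a'): new char, reset run to 1
  Position 2 ('b'): new char, reset run to 1
  Position 3 ('c'): new char, reset run to 1
  Position 4 ('b'): new char, reset run to 1
  Position 5 ('a'): new char, reset run to 1
  Position 6 ('a'): continues run of 'a', length=2
  Position 7 ('c'): new char, reset run to 1
  Position 8 ('a'): new char, reset run to 1
Longest run: 'a' with length 2

2


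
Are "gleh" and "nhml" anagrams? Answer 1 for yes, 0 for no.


Strings: "gleh", "nhml"
Sorted first:  eghl
Sorted second: hlmn
Differ at position 0: 'e' vs 'h' => not anagrams

0


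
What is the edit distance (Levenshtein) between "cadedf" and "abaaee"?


Computing edit distance: "cadedf" -> "abaaee"
DP table:
           a    b    a    a    e    e
      0    1    2    3    4    5    6
  c   1    1    2    3    4    5    6
  a   2    1    2    2    3    4    5
  d   3    2    2    3    3    4    5
  e   4    3    3    3    4    3    4
  d   5    4    4    4    4    4    4
  f   6    5    5    5    5    5    5
Edit distance = dp[6][6] = 5

5


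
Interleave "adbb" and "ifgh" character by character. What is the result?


Interleaving "adbb" and "ifgh":
  Position 0: 'a' from first, 'i' from second => "ai"
  Position 1: 'd' from first, 'f' from second => "df"
  Position 2: 'b' from first, 'g' from second => "bg"
  Position 3: 'b' from first, 'h' from second => "bh"
Result: aidfbgbh

aidfbgbh


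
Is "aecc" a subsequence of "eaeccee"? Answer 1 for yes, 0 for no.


Check if "aecc" is a subsequence of "eaeccee"
Greedy scan:
  Position 0 ('e'): no match needed
  Position 1 ('a'): matches sub[0] = 'a'
  Position 2 ('e'): matches sub[1] = 'e'
  Position 3 ('c'): matches sub[2] = 'c'
  Position 4 ('c'): matches sub[3] = 'c'
  Position 5 ('e'): no match needed
  Position 6 ('e'): no match needed
All 4 characters matched => is a subsequence

1


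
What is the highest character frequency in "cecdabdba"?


Input: cecdabdba
Character counts:
  'a': 2
  'b': 2
  'c': 2
  'd': 2
  'e': 1
Maximum frequency: 2

2


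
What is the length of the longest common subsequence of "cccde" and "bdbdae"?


LCS of "cccde" and "bdbdae"
DP table:
           b    d    b    d    a    e
      0    0    0    0    0    0    0
  c   0    0    0    0    0    0    0
  c   0    0    0    0    0    0    0
  c   0    0    0    0    0    0    0
  d   0    0    1    1    1    1    1
  e   0    0    1    1    1    1    2
LCS length = dp[5][6] = 2

2


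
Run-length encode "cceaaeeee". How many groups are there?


Input: cceaaeeee
Scanning for consecutive runs:
  Group 1: 'c' x 2 (positions 0-1)
  Group 2: 'e' x 1 (positions 2-2)
  Group 3: 'a' x 2 (positions 3-4)
  Group 4: 'e' x 4 (positions 5-8)
Total groups: 4

4


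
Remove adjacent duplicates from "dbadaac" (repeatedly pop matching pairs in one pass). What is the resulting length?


Input: dbadaac
Stack-based adjacent duplicate removal:
  Read 'd': push. Stack: d
  Read 'b': push. Stack: db
  Read 'a': push. Stack: dba
  Read 'd': push. Stack: dbad
  Read 'a': push. Stack: dbada
  Read 'a': matches stack top 'a' => pop. Stack: dbad
  Read 'c': push. Stack: dbadc
Final stack: "dbadc" (length 5)

5


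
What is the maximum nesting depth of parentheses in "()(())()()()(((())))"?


Input: "()(())()()()(((())))"
Tracking depth:
  Position 0 '(': depth becomes 1
  Position 1 ')': depth becomes 0
  Position 2 '(': depth becomes 1
  Position 3 '(': depth becomes 2
  Position 4 ')': depth becomes 1
  Position 5 ')': depth becomes 0
  Position 6 '(': depth becomes 1
  Position 7 ')': depth becomes 0
  Position 8 '(': depth becomes 1
  Position 9 ')': depth becomes 0
  Position 10 '(': depth becomes 1
  Position 11 ')': depth becomes 0
  Position 12 '(': depth becomes 1
  Position 13 '(': depth becomes 2
  Position 14 '(': depth becomes 3
  Position 15 '(': depth becomes 4
  Position 16 ')': depth becomes 3
  Position 17 ')': depth becomes 2
  Position 18 ')': depth becomes 1
  Position 19 ')': depth becomes 0
Maximum depth reached: 4

4


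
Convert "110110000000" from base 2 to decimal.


Input: "110110000000" in base 2
Positional expansion:
  Digit '1' (value 1) x 2^11 = 2048
  Digit '1' (value 1) x 2^10 = 1024
  Digit '0' (value 0) x 2^9 = 0
  Digit '1' (value 1) x 2^8 = 256
  Digit '1' (value 1) x 2^7 = 128
  Digit '0' (value 0) x 2^6 = 0
  Digit '0' (value 0) x 2^5 = 0
  Digit '0' (value 0) x 2^4 = 0
  Digit '0' (value 0) x 2^3 = 0
  Digit '0' (value 0) x 2^2 = 0
  Digit '0' (value 0) x 2^1 = 0
  Digit '0' (value 0) x 2^0 = 0
Sum = 3456

3456


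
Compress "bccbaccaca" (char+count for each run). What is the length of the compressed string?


Input: bccbaccaca
Runs:
  'b' x 1 => "b1"
  'c' x 2 => "c2"
  'b' x 1 => "b1"
  'a' x 1 => "a1"
  'c' x 2 => "c2"
  'a' x 1 => "a1"
  'c' x 1 => "c1"
  'a' x 1 => "a1"
Compressed: "b1c2b1a1c2a1c1a1"
Compressed length: 16

16


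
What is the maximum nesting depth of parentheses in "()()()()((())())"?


Input: "()()()()((())())"
Tracking depth:
  Position 0 '(': depth becomes 1
  Position 1 ')': depth becomes 0
  Position 2 '(': depth becomes 1
  Position 3 ')': depth becomes 0
  Position 4 '(': depth becomes 1
  Position 5 ')': depth becomes 0
  Position 6 '(': depth becomes 1
  Position 7 ')': depth becomes 0
  Position 8 '(': depth becomes 1
  Position 9 '(': depth becomes 2
  Position 10 '(': depth becomes 3
  Position 11 ')': depth becomes 2
  Position 12 ')': depth becomes 1
  Position 13 '(': depth becomes 2
  Position 14 ')': depth becomes 1
  Position 15 ')': depth becomes 0
Maximum depth reached: 3

3


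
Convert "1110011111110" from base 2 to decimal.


Input: "1110011111110" in base 2
Positional expansion:
  Digit '1' (value 1) x 2^12 = 4096
  Digit '1' (value 1) x 2^11 = 2048
  Digit '1' (value 1) x 2^10 = 1024
  Digit '0' (value 0) x 2^9 = 0
  Digit '0' (value 0) x 2^8 = 0
  Digit '1' (value 1) x 2^7 = 128
  Digit '1' (value 1) x 2^6 = 64
  Digit '1' (value 1) x 2^5 = 32
  Digit '1' (value 1) x 2^4 = 16
  Digit '1' (value 1) x 2^3 = 8
  Digit '1' (value 1) x 2^2 = 4
  Digit '1' (value 1) x 2^1 = 2
  Digit '0' (value 0) x 2^0 = 0
Sum = 7422

7422


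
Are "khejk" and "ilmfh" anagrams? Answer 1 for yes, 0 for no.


Strings: "khejk", "ilmfh"
Sorted first:  ehjkk
Sorted second: fhilm
Differ at position 0: 'e' vs 'f' => not anagrams

0


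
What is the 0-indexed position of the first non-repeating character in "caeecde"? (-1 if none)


Input: caeecde
Character frequencies:
  'a': 1
  'c': 2
  'd': 1
  'e': 3
Scanning left to right for freq == 1:
  Position 0 ('c'): freq=2, skip
  Position 1 ('a'): unique! => answer = 1

1


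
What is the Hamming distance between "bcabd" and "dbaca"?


Comparing "bcabd" and "dbaca" position by position:
  Position 0: 'b' vs 'd' => differ
  Position 1: 'c' vs 'b' => differ
  Position 2: 'a' vs 'a' => same
  Position 3: 'b' vs 'c' => differ
  Position 4: 'd' vs 'a' => differ
Total differences (Hamming distance): 4

4


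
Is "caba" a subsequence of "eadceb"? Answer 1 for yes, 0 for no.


Check if "caba" is a subsequence of "eadceb"
Greedy scan:
  Position 0 ('e'): no match needed
  Position 1 ('a'): no match needed
  Position 2 ('d'): no match needed
  Position 3 ('c'): matches sub[0] = 'c'
  Position 4 ('e'): no match needed
  Position 5 ('b'): no match needed
Only matched 1/4 characters => not a subsequence

0


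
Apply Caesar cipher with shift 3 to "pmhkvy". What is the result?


Caesar cipher: shift "pmhkvy" by 3
  'p' (pos 15) + 3 = pos 18 = 's'
  'm' (pos 12) + 3 = pos 15 = 'p'
  'h' (pos 7) + 3 = pos 10 = 'k'
  'k' (pos 10) + 3 = pos 13 = 'n'
  'v' (pos 21) + 3 = pos 24 = 'y'
  'y' (pos 24) + 3 = pos 1 = 'b'
Result: spknyb

spknyb


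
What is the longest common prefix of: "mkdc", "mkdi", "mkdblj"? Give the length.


Words: mkdc, mkdi, mkdblj
  Position 0: all 'm' => match
  Position 1: all 'k' => match
  Position 2: all 'd' => match
  Position 3: ('c', 'i', 'b') => mismatch, stop
LCP = "mkd" (length 3)

3


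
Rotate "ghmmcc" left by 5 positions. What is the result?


Input: "ghmmcc", rotate left by 5
First 5 characters: "ghmmc"
Remaining characters: "c"
Concatenate remaining + first: "c" + "ghmmc" = "cghmmc"

cghmmc


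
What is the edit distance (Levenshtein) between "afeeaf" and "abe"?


Computing edit distance: "afeeaf" -> "abe"
DP table:
           a    b    e
      0    1    2    3
  a   1    0    1    2
  f   2    1    1    2
  e   3    2    2    1
  e   4    3    3    2
  a   5    4    4    3
  f   6    5    5    4
Edit distance = dp[6][3] = 4

4


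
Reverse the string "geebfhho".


Input: geebfhho
Reading characters right to left:
  Position 7: 'o'
  Position 6: 'h'
  Position 5: 'h'
  Position 4: 'f'
  Position 3: 'b'
  Position 2: 'e'
  Position 1: 'e'
  Position 0: 'g'
Reversed: ohhfbeeg

ohhfbeeg


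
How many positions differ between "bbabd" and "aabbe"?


Comparing "bbabd" and "aabbe" position by position:
  Position 0: 'b' vs 'a' => DIFFER
  Position 1: 'b' vs 'a' => DIFFER
  Position 2: 'a' vs 'b' => DIFFER
  Position 3: 'b' vs 'b' => same
  Position 4: 'd' vs 'e' => DIFFER
Positions that differ: 4

4


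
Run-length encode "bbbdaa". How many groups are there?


Input: bbbdaa
Scanning for consecutive runs:
  Group 1: 'b' x 3 (positions 0-2)
  Group 2: 'd' x 1 (positions 3-3)
  Group 3: 'a' x 2 (positions 4-5)
Total groups: 3

3


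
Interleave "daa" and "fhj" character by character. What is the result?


Interleaving "daa" and "fhj":
  Position 0: 'd' from first, 'f' from second => "df"
  Position 1: 'a' from first, 'h' from second => "ah"
  Position 2: 'a' from first, 'j' from second => "aj"
Result: dfahaj

dfahaj


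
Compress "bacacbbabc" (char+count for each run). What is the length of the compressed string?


Input: bacacbbabc
Runs:
  'b' x 1 => "b1"
  'a' x 1 => "a1"
  'c' x 1 => "c1"
  'a' x 1 => "a1"
  'c' x 1 => "c1"
  'b' x 2 => "b2"
  'a' x 1 => "a1"
  'b' x 1 => "b1"
  'c' x 1 => "c1"
Compressed: "b1a1c1a1c1b2a1b1c1"
Compressed length: 18

18


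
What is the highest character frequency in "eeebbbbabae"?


Input: eeebbbbabae
Character counts:
  'a': 2
  'b': 5
  'e': 4
Maximum frequency: 5

5


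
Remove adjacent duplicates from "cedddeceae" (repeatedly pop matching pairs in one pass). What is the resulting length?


Input: cedddeceae
Stack-based adjacent duplicate removal:
  Read 'c': push. Stack: c
  Read 'e': push. Stack: ce
  Read 'd': push. Stack: ced
  Read 'd': matches stack top 'd' => pop. Stack: ce
  Read 'd': push. Stack: ced
  Read 'e': push. Stack: cede
  Read 'c': push. Stack: cedec
  Read 'e': push. Stack: cedece
  Read 'a': push. Stack: cedecea
  Read 'e': push. Stack: cedeceae
Final stack: "cedeceae" (length 8)

8


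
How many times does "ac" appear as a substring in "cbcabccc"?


Searching for "ac" in "cbcabccc"
Scanning each position:
  Position 0: "cb" => no
  Position 1: "bc" => no
  Position 2: "ca" => no
  Position 3: "ab" => no
  Position 4: "bc" => no
  Position 5: "cc" => no
  Position 6: "cc" => no
Total occurrences: 0

0


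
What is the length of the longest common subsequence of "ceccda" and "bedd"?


LCS of "ceccda" and "bedd"
DP table:
           b    e    d    d
      0    0    0    0    0
  c   0    0    0    0    0
  e   0    0    1    1    1
  c   0    0    1    1    1
  c   0    0    1    1    1
  d   0    0    1    2    2
  a   0    0    1    2    2
LCS length = dp[6][4] = 2

2


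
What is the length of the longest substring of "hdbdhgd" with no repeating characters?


Input: "hdbdhgd"
Sliding window (track last position of each char):
  Position 0 ('h'): window [0,0] length 1 -- new best
  Position 1 ('d'): window [0,1] length 2 -- new best
  Position 2 ('b'): window [0,2] length 3 -- new best
  Position 3 ('d'): repeat (last at 1), move window start to 2
  Position 3 ('d'): window [2,3] length 2
  Position 4 ('h'): window [2,4] length 3
  Position 5 ('g'): window [2,5] length 4 -- new best
  Position 6 ('d'): repeat (last at 3), move window start to 4
  Position 6 ('d'): window [4,6] length 3
Longest substring with no repeats: "bdhg" with length 4

4


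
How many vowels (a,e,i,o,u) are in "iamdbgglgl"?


Input: iamdbgglgl
Checking each character:
  'i' at position 0: vowel (running total: 1)
  'a' at position 1: vowel (running total: 2)
  'm' at position 2: consonant
  'd' at position 3: consonant
  'b' at position 4: consonant
  'g' at position 5: consonant
  'g' at position 6: consonant
  'l' at position 7: consonant
  'g' at position 8: consonant
  'l' at position 9: consonant
Total vowels: 2

2


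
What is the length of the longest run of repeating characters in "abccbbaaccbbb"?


Input: "abccbbaaccbbb"
Scanning for longest run:
  Position 1 ('b'): new char, reset run to 1
  Position 2 ('c'): new char, reset run to 1
  Position 3 ('c'): continues run of 'c', length=2
  Position 4 ('b'): new char, reset run to 1
  Position 5 ('b'): continues run of 'b', length=2
  Position 6 ('a'): new char, reset run to 1
  Position 7 ('a'): continues run of 'a', length=2
  Position 8 ('c'): new char, reset run to 1
  Position 9 ('c'): continues run of 'c', length=2
  Position 10 ('b'): new char, reset run to 1
  Position 11 ('b'): continues run of 'b', length=2
  Position 12 ('b'): continues run of 'b', length=3
Longest run: 'b' with length 3

3


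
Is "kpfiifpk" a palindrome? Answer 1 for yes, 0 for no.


Input: kpfiifpk
Reversed: kpfiifpk
  Compare pos 0 ('k') with pos 7 ('k'): match
  Compare pos 1 ('p') with pos 6 ('p'): match
  Compare pos 2 ('f') with pos 5 ('f'): match
  Compare pos 3 ('i') with pos 4 ('i'): match
Result: palindrome

1


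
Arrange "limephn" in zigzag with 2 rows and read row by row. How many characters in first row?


Zigzag "limephn" into 2 rows:
Placing characters:
  'l' => row 0
  'i' => row 1
  'm' => row 0
  'e' => row 1
  'p' => row 0
  'h' => row 1
  'n' => row 0
Rows:
  Row 0: "lmpn"
  Row 1: "ieh"
First row length: 4

4


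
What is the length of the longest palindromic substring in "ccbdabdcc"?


Input: "ccbdabdcc"
Checking substrings for palindromes:
  [0:2] "cc" (len 2) => palindrome
  [7:9] "cc" (len 2) => palindrome
Longest palindromic substring: "cc" with length 2

2


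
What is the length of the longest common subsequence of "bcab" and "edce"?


LCS of "bcab" and "edce"
DP table:
           e    d    c    e
      0    0    0    0    0
  b   0    0    0    0    0
  c   0    0    0    1    1
  a   0    0    0    1    1
  b   0    0    0    1    1
LCS length = dp[4][4] = 1

1


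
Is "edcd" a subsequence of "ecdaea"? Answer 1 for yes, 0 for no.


Check if "edcd" is a subsequence of "ecdaea"
Greedy scan:
  Position 0 ('e'): matches sub[0] = 'e'
  Position 1 ('c'): no match needed
  Position 2 ('d'): matches sub[1] = 'd'
  Position 3 ('a'): no match needed
  Position 4 ('e'): no match needed
  Position 5 ('a'): no match needed
Only matched 2/4 characters => not a subsequence

0


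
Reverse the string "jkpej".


Input: jkpej
Reading characters right to left:
  Position 4: 'j'
  Position 3: 'e'
  Position 2: 'p'
  Position 1: 'k'
  Position 0: 'j'
Reversed: jepkj

jepkj


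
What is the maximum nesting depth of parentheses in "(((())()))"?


Input: "(((())()))"
Tracking depth:
  Position 0 '(': depth becomes 1
  Position 1 '(': depth becomes 2
  Position 2 '(': depth becomes 3
  Position 3 '(': depth becomes 4
  Position 4 ')': depth becomes 3
  Position 5 ')': depth becomes 2
  Position 6 '(': depth becomes 3
  Position 7 ')': depth becomes 2
  Position 8 ')': depth becomes 1
  Position 9 ')': depth becomes 0
Maximum depth reached: 4

4


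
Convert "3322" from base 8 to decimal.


Input: "3322" in base 8
Positional expansion:
  Digit '3' (value 3) x 8^3 = 1536
  Digit '3' (value 3) x 8^2 = 192
  Digit '2' (value 2) x 8^1 = 16
  Digit '2' (value 2) x 8^0 = 2
Sum = 1746

1746


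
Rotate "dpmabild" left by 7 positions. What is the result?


Input: "dpmabild", rotate left by 7
First 7 characters: "dpmabil"
Remaining characters: "d"
Concatenate remaining + first: "d" + "dpmabil" = "ddpmabil"

ddpmabil


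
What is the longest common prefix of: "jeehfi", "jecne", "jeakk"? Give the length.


Words: jeehfi, jecne, jeakk
  Position 0: all 'j' => match
  Position 1: all 'e' => match
  Position 2: ('e', 'c', 'a') => mismatch, stop
LCP = "je" (length 2)

2


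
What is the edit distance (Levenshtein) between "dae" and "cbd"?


Computing edit distance: "dae" -> "cbd"
DP table:
           c    b    d
      0    1    2    3
  d   1    1    2    2
  a   2    2    2    3
  e   3    3    3    3
Edit distance = dp[3][3] = 3

3


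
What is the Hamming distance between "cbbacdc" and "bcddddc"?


Comparing "cbbacdc" and "bcddddc" position by position:
  Position 0: 'c' vs 'b' => differ
  Position 1: 'b' vs 'c' => differ
  Position 2: 'b' vs 'd' => differ
  Position 3: 'a' vs 'd' => differ
  Position 4: 'c' vs 'd' => differ
  Position 5: 'd' vs 'd' => same
  Position 6: 'c' vs 'c' => same
Total differences (Hamming distance): 5

5


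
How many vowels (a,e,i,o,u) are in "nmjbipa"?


Input: nmjbipa
Checking each character:
  'n' at position 0: consonant
  'm' at position 1: consonant
  'j' at position 2: consonant
  'b' at position 3: consonant
  'i' at position 4: vowel (running total: 1)
  'p' at position 5: consonant
  'a' at position 6: vowel (running total: 2)
Total vowels: 2

2


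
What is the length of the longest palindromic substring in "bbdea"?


Input: "bbdea"
Checking substrings for palindromes:
  [0:2] "bb" (len 2) => palindrome
Longest palindromic substring: "bb" with length 2

2


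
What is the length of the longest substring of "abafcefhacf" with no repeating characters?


Input: "abafcefhacf"
Sliding window (track last position of each char):
  Position 0 ('a'): window [0,0] length 1 -- new best
  Position 1 ('b'): window [0,1] length 2 -- new best
  Position 2 ('a'): repeat (last at 0), move window start to 1
  Position 2 ('a'): window [1,2] length 2
  Position 3 ('f'): window [1,3] length 3 -- new best
  Position 4 ('c'): window [1,4] length 4 -- new best
  Position 5 ('e'): window [1,5] length 5 -- new best
  Position 6 ('f'): repeat (last at 3), move window start to 4
  Position 6 ('f'): window [4,6] length 3
  Position 7 ('h'): window [4,7] length 4
  Position 8 ('a'): window [4,8] length 5
  Position 9 ('c'): repeat (last at 4), move window start to 5
  Position 9 ('c'): window [5,9] length 5
  Position 10 ('f'): repeat (last at 6), move window start to 7
  Position 10 ('f'): window [7,10] length 4
Longest substring with no repeats: "bafce" with length 5

5


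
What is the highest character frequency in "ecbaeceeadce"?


Input: ecbaeceeadce
Character counts:
  'a': 2
  'b': 1
  'c': 3
  'd': 1
  'e': 5
Maximum frequency: 5

5


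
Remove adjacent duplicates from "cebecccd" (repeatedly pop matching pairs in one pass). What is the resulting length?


Input: cebecccd
Stack-based adjacent duplicate removal:
  Read 'c': push. Stack: c
  Read 'e': push. Stack: ce
  Read 'b': push. Stack: ceb
  Read 'e': push. Stack: cebe
  Read 'c': push. Stack: cebec
  Read 'c': matches stack top 'c' => pop. Stack: cebe
  Read 'c': push. Stack: cebec
  Read 'd': push. Stack: cebecd
Final stack: "cebecd" (length 6)

6


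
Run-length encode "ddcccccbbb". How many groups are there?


Input: ddcccccbbb
Scanning for consecutive runs:
  Group 1: 'd' x 2 (positions 0-1)
  Group 2: 'c' x 5 (positions 2-6)
  Group 3: 'b' x 3 (positions 7-9)
Total groups: 3

3


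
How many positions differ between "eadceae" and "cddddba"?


Comparing "eadceae" and "cddddba" position by position:
  Position 0: 'e' vs 'c' => DIFFER
  Position 1: 'a' vs 'd' => DIFFER
  Position 2: 'd' vs 'd' => same
  Position 3: 'c' vs 'd' => DIFFER
  Position 4: 'e' vs 'd' => DIFFER
  Position 5: 'a' vs 'b' => DIFFER
  Position 6: 'e' vs 'a' => DIFFER
Positions that differ: 6

6


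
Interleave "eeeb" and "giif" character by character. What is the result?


Interleaving "eeeb" and "giif":
  Position 0: 'e' from first, 'g' from second => "eg"
  Position 1: 'e' from first, 'i' from second => "ei"
  Position 2: 'e' from first, 'i' from second => "ei"
  Position 3: 'b' from first, 'f' from second => "bf"
Result: egeieibf

egeieibf


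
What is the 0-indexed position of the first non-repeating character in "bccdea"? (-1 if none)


Input: bccdea
Character frequencies:
  'a': 1
  'b': 1
  'c': 2
  'd': 1
  'e': 1
Scanning left to right for freq == 1:
  Position 0 ('b'): unique! => answer = 0

0


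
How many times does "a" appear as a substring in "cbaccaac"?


Searching for "a" in "cbaccaac"
Scanning each position:
  Position 0: "c" => no
  Position 1: "b" => no
  Position 2: "a" => MATCH
  Position 3: "c" => no
  Position 4: "c" => no
  Position 5: "a" => MATCH
  Position 6: "a" => MATCH
  Position 7: "c" => no
Total occurrences: 3

3


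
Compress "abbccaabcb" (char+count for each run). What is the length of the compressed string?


Input: abbccaabcb
Runs:
  'a' x 1 => "a1"
  'b' x 2 => "b2"
  'c' x 2 => "c2"
  'a' x 2 => "a2"
  'b' x 1 => "b1"
  'c' x 1 => "c1"
  'b' x 1 => "b1"
Compressed: "a1b2c2a2b1c1b1"
Compressed length: 14

14


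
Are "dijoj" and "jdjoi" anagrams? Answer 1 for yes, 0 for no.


Strings: "dijoj", "jdjoi"
Sorted first:  dijjo
Sorted second: dijjo
Sorted forms match => anagrams

1


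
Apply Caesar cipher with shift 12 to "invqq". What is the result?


Caesar cipher: shift "invqq" by 12
  'i' (pos 8) + 12 = pos 20 = 'u'
  'n' (pos 13) + 12 = pos 25 = 'z'
  'v' (pos 21) + 12 = pos 7 = 'h'
  'q' (pos 16) + 12 = pos 2 = 'c'
  'q' (pos 16) + 12 = pos 2 = 'c'
Result: uzhcc

uzhcc


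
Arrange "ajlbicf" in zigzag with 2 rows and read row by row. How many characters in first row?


Zigzag "ajlbicf" into 2 rows:
Placing characters:
  'a' => row 0
  'j' => row 1
  'l' => row 0
  'b' => row 1
  'i' => row 0
  'c' => row 1
  'f' => row 0
Rows:
  Row 0: "alif"
  Row 1: "jbc"
First row length: 4

4


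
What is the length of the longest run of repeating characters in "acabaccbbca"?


Input: "acabaccbbca"
Scanning for longest run:
  Position 1 ('c'): new char, reset run to 1
  Position 2 ('a'): new char, reset run to 1
  Position 3 ('b'): new char, reset run to 1
  Position 4 ('a'): new char, reset run to 1
  Position 5 ('c'): new char, reset run to 1
  Position 6 ('c'): continues run of 'c', length=2
  Position 7 ('b'): new char, reset run to 1
  Position 8 ('b'): continues run of 'b', length=2
  Position 9 ('c'): new char, reset run to 1
  Position 10 ('a'): new char, reset run to 1
Longest run: 'c' with length 2

2


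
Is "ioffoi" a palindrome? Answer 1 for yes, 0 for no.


Input: ioffoi
Reversed: ioffoi
  Compare pos 0 ('i') with pos 5 ('i'): match
  Compare pos 1 ('o') with pos 4 ('o'): match
  Compare pos 2 ('f') with pos 3 ('f'): match
Result: palindrome

1


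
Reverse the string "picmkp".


Input: picmkp
Reading characters right to left:
  Position 5: 'p'
  Position 4: 'k'
  Position 3: 'm'
  Position 2: 'c'
  Position 1: 'i'
  Position 0: 'p'
Reversed: pkmcip

pkmcip


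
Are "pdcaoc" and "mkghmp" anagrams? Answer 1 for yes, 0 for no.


Strings: "pdcaoc", "mkghmp"
Sorted first:  accdop
Sorted second: ghkmmp
Differ at position 0: 'a' vs 'g' => not anagrams

0


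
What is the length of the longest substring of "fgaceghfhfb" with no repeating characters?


Input: "fgaceghfhfb"
Sliding window (track last position of each char):
  Position 0 ('f'): window [0,0] length 1 -- new best
  Position 1 ('g'): window [0,1] length 2 -- new best
  Position 2 ('a'): window [0,2] length 3 -- new best
  Position 3 ('c'): window [0,3] length 4 -- new best
  Position 4 ('e'): window [0,4] length 5 -- new best
  Position 5 ('g'): repeat (last at 1), move window start to 2
  Position 5 ('g'): window [2,5] length 4
  Position 6 ('h'): window [2,6] length 5
  Position 7 ('f'): window [2,7] length 6 -- new best
  Position 8 ('h'): repeat (last at 6), move window start to 7
  Position 8 ('h'): window [7,8] length 2
  Position 9 ('f'): repeat (last at 7), move window start to 8
  Position 9 ('f'): window [8,9] length 2
  Position 10 ('b'): window [8,10] length 3
Longest substring with no repeats: "aceghf" with length 6

6


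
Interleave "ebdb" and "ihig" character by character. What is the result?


Interleaving "ebdb" and "ihig":
  Position 0: 'e' from first, 'i' from second => "ei"
  Position 1: 'b' from first, 'h' from second => "bh"
  Position 2: 'd' from first, 'i' from second => "di"
  Position 3: 'b' from first, 'g' from second => "bg"
Result: eibhdibg

eibhdibg


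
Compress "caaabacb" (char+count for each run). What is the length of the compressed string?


Input: caaabacb
Runs:
  'c' x 1 => "c1"
  'a' x 3 => "a3"
  'b' x 1 => "b1"
  'a' x 1 => "a1"
  'c' x 1 => "c1"
  'b' x 1 => "b1"
Compressed: "c1a3b1a1c1b1"
Compressed length: 12

12


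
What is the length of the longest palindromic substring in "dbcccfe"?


Input: "dbcccfe"
Checking substrings for palindromes:
  [2:5] "ccc" (len 3) => palindrome
  [2:4] "cc" (len 2) => palindrome
  [3:5] "cc" (len 2) => palindrome
Longest palindromic substring: "ccc" with length 3

3


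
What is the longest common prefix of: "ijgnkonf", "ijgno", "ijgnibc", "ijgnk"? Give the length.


Words: ijgnkonf, ijgno, ijgnibc, ijgnk
  Position 0: all 'i' => match
  Position 1: all 'j' => match
  Position 2: all 'g' => match
  Position 3: all 'n' => match
  Position 4: ('k', 'o', 'i', 'k') => mismatch, stop
LCP = "ijgn" (length 4)

4


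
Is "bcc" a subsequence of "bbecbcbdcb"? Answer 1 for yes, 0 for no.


Check if "bcc" is a subsequence of "bbecbcbdcb"
Greedy scan:
  Position 0 ('b'): matches sub[0] = 'b'
  Position 1 ('b'): no match needed
  Position 2 ('e'): no match needed
  Position 3 ('c'): matches sub[1] = 'c'
  Position 4 ('b'): no match needed
  Position 5 ('c'): matches sub[2] = 'c'
  Position 6 ('b'): no match needed
  Position 7 ('d'): no match needed
  Position 8 ('c'): no match needed
  Position 9 ('b'): no match needed
All 3 characters matched => is a subsequence

1


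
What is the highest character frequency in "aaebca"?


Input: aaebca
Character counts:
  'a': 3
  'b': 1
  'c': 1
  'e': 1
Maximum frequency: 3

3


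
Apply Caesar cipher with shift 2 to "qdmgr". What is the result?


Caesar cipher: shift "qdmgr" by 2
  'q' (pos 16) + 2 = pos 18 = 's'
  'd' (pos 3) + 2 = pos 5 = 'f'
  'm' (pos 12) + 2 = pos 14 = 'o'
  'g' (pos 6) + 2 = pos 8 = 'i'
  'r' (pos 17) + 2 = pos 19 = 't'
Result: sfoit

sfoit


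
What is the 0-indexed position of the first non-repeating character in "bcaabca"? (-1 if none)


Input: bcaabca
Character frequencies:
  'a': 3
  'b': 2
  'c': 2
Scanning left to right for freq == 1:
  Position 0 ('b'): freq=2, skip
  Position 1 ('c'): freq=2, skip
  Position 2 ('a'): freq=3, skip
  Position 3 ('a'): freq=3, skip
  Position 4 ('b'): freq=2, skip
  Position 5 ('c'): freq=2, skip
  Position 6 ('a'): freq=3, skip
  No unique character found => answer = -1

-1


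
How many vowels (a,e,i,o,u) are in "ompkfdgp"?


Input: ompkfdgp
Checking each character:
  'o' at position 0: vowel (running total: 1)
  'm' at position 1: consonant
  'p' at position 2: consonant
  'k' at position 3: consonant
  'f' at position 4: consonant
  'd' at position 5: consonant
  'g' at position 6: consonant
  'p' at position 7: consonant
Total vowels: 1

1


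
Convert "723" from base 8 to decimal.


Input: "723" in base 8
Positional expansion:
  Digit '7' (value 7) x 8^2 = 448
  Digit '2' (value 2) x 8^1 = 16
  Digit '3' (value 3) x 8^0 = 3
Sum = 467

467


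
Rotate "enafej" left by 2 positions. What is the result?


Input: "enafej", rotate left by 2
First 2 characters: "en"
Remaining characters: "afej"
Concatenate remaining + first: "afej" + "en" = "afejen"

afejen


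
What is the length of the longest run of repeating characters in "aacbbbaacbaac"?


Input: "aacbbbaacbaac"
Scanning for longest run:
  Position 1 ('a'): continues run of 'a', length=2
  Position 2 ('c'): new char, reset run to 1
  Position 3 ('b'): new char, reset run to 1
  Position 4 ('b'): continues run of 'b', length=2
  Position 5 ('b'): continues run of 'b', length=3
  Position 6 ('a'): new char, reset run to 1
  Position 7 ('a'): continues run of 'a', length=2
  Position 8 ('c'): new char, reset run to 1
  Position 9 ('b'): new char, reset run to 1
  Position 10 ('a'): new char, reset run to 1
  Position 11 ('a'): continues run of 'a', length=2
  Position 12 ('c'): new char, reset run to 1
Longest run: 'b' with length 3

3


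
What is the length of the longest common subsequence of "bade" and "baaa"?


LCS of "bade" and "baaa"
DP table:
           b    a    a    a
      0    0    0    0    0
  b   0    1    1    1    1
  a   0    1    2    2    2
  d   0    1    2    2    2
  e   0    1    2    2    2
LCS length = dp[4][4] = 2

2


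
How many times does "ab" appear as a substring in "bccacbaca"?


Searching for "ab" in "bccacbaca"
Scanning each position:
  Position 0: "bc" => no
  Position 1: "cc" => no
  Position 2: "ca" => no
  Position 3: "ac" => no
  Position 4: "cb" => no
  Position 5: "ba" => no
  Position 6: "ac" => no
  Position 7: "ca" => no
Total occurrences: 0

0


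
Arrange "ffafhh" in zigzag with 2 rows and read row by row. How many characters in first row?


Zigzag "ffafhh" into 2 rows:
Placing characters:
  'f' => row 0
  'f' => row 1
  'a' => row 0
  'f' => row 1
  'h' => row 0
  'h' => row 1
Rows:
  Row 0: "fah"
  Row 1: "ffh"
First row length: 3

3


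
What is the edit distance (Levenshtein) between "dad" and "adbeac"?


Computing edit distance: "dad" -> "adbeac"
DP table:
           a    d    b    e    a    c
      0    1    2    3    4    5    6
  d   1    1    1    2    3    4    5
  a   2    1    2    2    3    3    4
  d   3    2    1    2    3    4    4
Edit distance = dp[3][6] = 4

4


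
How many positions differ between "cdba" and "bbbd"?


Comparing "cdba" and "bbbd" position by position:
  Position 0: 'c' vs 'b' => DIFFER
  Position 1: 'd' vs 'b' => DIFFER
  Position 2: 'b' vs 'b' => same
  Position 3: 'a' vs 'd' => DIFFER
Positions that differ: 3

3


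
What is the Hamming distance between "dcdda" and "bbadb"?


Comparing "dcdda" and "bbadb" position by position:
  Position 0: 'd' vs 'b' => differ
  Position 1: 'c' vs 'b' => differ
  Position 2: 'd' vs 'a' => differ
  Position 3: 'd' vs 'd' => same
  Position 4: 'a' vs 'b' => differ
Total differences (Hamming distance): 4

4


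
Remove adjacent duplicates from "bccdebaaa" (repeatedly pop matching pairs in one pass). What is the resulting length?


Input: bccdebaaa
Stack-based adjacent duplicate removal:
  Read 'b': push. Stack: b
  Read 'c': push. Stack: bc
  Read 'c': matches stack top 'c' => pop. Stack: b
  Read 'd': push. Stack: bd
  Read 'e': push. Stack: bde
  Read 'b': push. Stack: bdeb
  Read 'a': push. Stack: bdeba
  Read 'a': matches stack top 'a' => pop. Stack: bdeb
  Read 'a': push. Stack: bdeba
Final stack: "bdeba" (length 5)

5


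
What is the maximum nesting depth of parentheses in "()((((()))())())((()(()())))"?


Input: "()((((()))())())((()(()())))"
Tracking depth:
  Position 0 '(': depth becomes 1
  Position 1 ')': depth becomes 0
  Position 2 '(': depth becomes 1
  Position 3 '(': depth becomes 2
  Position 4 '(': depth becomes 3
  Position 5 '(': depth becomes 4
  Position 6 '(': depth becomes 5
  Position 7 ')': depth becomes 4
  Position 8 ')': depth becomes 3
  Position 9 ')': depth becomes 2
  Position 10 '(': depth becomes 3
  Position 11 ')': depth becomes 2
  Position 12 ')': depth becomes 1
  Position 13 '(': depth becomes 2
  Position 14 ')': depth becomes 1
  Position 15 ')': depth becomes 0
  Position 16 '(': depth becomes 1
  Position 17 '(': depth becomes 2
  Position 18 '(': depth becomes 3
  Position 19 ')': depth becomes 2
  Position 20 '(': depth becomes 3
  Position 21 '(': depth becomes 4
  Position 22 ')': depth becomes 3
  Position 23 '(': depth becomes 4
  Position 24 ')': depth becomes 3
  Position 25 ')': depth becomes 2
  Position 26 ')': depth becomes 1
  Position 27 ')': depth becomes 0
Maximum depth reached: 5

5


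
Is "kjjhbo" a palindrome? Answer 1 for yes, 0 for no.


Input: kjjhbo
Reversed: obhjjk
  Compare pos 0 ('k') with pos 5 ('o'): MISMATCH
  Compare pos 1 ('j') with pos 4 ('b'): MISMATCH
  Compare pos 2 ('j') with pos 3 ('h'): MISMATCH
Result: not a palindrome

0


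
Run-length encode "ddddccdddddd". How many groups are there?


Input: ddddccdddddd
Scanning for consecutive runs:
  Group 1: 'd' x 4 (positions 0-3)
  Group 2: 'c' x 2 (positions 4-5)
  Group 3: 'd' x 6 (positions 6-11)
Total groups: 3

3


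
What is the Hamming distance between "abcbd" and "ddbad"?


Comparing "abcbd" and "ddbad" position by position:
  Position 0: 'a' vs 'd' => differ
  Position 1: 'b' vs 'd' => differ
  Position 2: 'c' vs 'b' => differ
  Position 3: 'b' vs 'a' => differ
  Position 4: 'd' vs 'd' => same
Total differences (Hamming distance): 4

4


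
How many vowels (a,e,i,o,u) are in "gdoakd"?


Input: gdoakd
Checking each character:
  'g' at position 0: consonant
  'd' at position 1: consonant
  'o' at position 2: vowel (running total: 1)
  'a' at position 3: vowel (running total: 2)
  'k' at position 4: consonant
  'd' at position 5: consonant
Total vowels: 2

2


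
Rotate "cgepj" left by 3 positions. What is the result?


Input: "cgepj", rotate left by 3
First 3 characters: "cge"
Remaining characters: "pj"
Concatenate remaining + first: "pj" + "cge" = "pjcge"

pjcge


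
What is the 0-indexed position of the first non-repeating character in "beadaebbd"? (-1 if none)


Input: beadaebbd
Character frequencies:
  'a': 2
  'b': 3
  'd': 2
  'e': 2
Scanning left to right for freq == 1:
  Position 0 ('b'): freq=3, skip
  Position 1 ('e'): freq=2, skip
  Position 2 ('a'): freq=2, skip
  Position 3 ('d'): freq=2, skip
  Position 4 ('a'): freq=2, skip
  Position 5 ('e'): freq=2, skip
  Position 6 ('b'): freq=3, skip
  Position 7 ('b'): freq=3, skip
  Position 8 ('d'): freq=2, skip
  No unique character found => answer = -1

-1


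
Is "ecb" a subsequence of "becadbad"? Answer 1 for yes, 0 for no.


Check if "ecb" is a subsequence of "becadbad"
Greedy scan:
  Position 0 ('b'): no match needed
  Position 1 ('e'): matches sub[0] = 'e'
  Position 2 ('c'): matches sub[1] = 'c'
  Position 3 ('a'): no match needed
  Position 4 ('d'): no match needed
  Position 5 ('b'): matches sub[2] = 'b'
  Position 6 ('a'): no match needed
  Position 7 ('d'): no match needed
All 3 characters matched => is a subsequence

1


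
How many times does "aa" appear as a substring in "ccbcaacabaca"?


Searching for "aa" in "ccbcaacabaca"
Scanning each position:
  Position 0: "cc" => no
  Position 1: "cb" => no
  Position 2: "bc" => no
  Position 3: "ca" => no
  Position 4: "aa" => MATCH
  Position 5: "ac" => no
  Position 6: "ca" => no
  Position 7: "ab" => no
  Position 8: "ba" => no
  Position 9: "ac" => no
  Position 10: "ca" => no
Total occurrences: 1

1


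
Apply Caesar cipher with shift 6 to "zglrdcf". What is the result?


Caesar cipher: shift "zglrdcf" by 6
  'z' (pos 25) + 6 = pos 5 = 'f'
  'g' (pos 6) + 6 = pos 12 = 'm'
  'l' (pos 11) + 6 = pos 17 = 'r'
  'r' (pos 17) + 6 = pos 23 = 'x'
  'd' (pos 3) + 6 = pos 9 = 'j'
  'c' (pos 2) + 6 = pos 8 = 'i'
  'f' (pos 5) + 6 = pos 11 = 'l'
Result: fmrxjil

fmrxjil


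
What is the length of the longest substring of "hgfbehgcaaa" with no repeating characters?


Input: "hgfbehgcaaa"
Sliding window (track last position of each char):
  Position 0 ('h'): window [0,0] length 1 -- new best
  Position 1 ('g'): window [0,1] length 2 -- new best
  Position 2 ('f'): window [0,2] length 3 -- new best
  Position 3 ('b'): window [0,3] length 4 -- new best
  Position 4 ('e'): window [0,4] length 5 -- new best
  Position 5 ('h'): repeat (last at 0), move window start to 1
  Position 5 ('h'): window [1,5] length 5
  Position 6 ('g'): repeat (last at 1), move window start to 2
  Position 6 ('g'): window [2,6] length 5
  Position 7 ('c'): window [2,7] length 6 -- new best
  Position 8 ('a'): window [2,8] length 7 -- new best
  Position 9 ('a'): repeat (last at 8), move window start to 9
  Position 9 ('a'): window [9,9] length 1
  Position 10 ('a'): repeat (last at 9), move window start to 10
  Position 10 ('a'): window [10,10] length 1
Longest substring with no repeats: "fbehgca" with length 7

7


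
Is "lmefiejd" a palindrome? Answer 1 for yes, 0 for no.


Input: lmefiejd
Reversed: djeifeml
  Compare pos 0 ('l') with pos 7 ('d'): MISMATCH
  Compare pos 1 ('m') with pos 6 ('j'): MISMATCH
  Compare pos 2 ('e') with pos 5 ('e'): match
  Compare pos 3 ('f') with pos 4 ('i'): MISMATCH
Result: not a palindrome

0


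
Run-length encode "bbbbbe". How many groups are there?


Input: bbbbbe
Scanning for consecutive runs:
  Group 1: 'b' x 5 (positions 0-4)
  Group 2: 'e' x 1 (positions 5-5)
Total groups: 2

2


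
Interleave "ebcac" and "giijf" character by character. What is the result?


Interleaving "ebcac" and "giijf":
  Position 0: 'e' from first, 'g' from second => "eg"
  Position 1: 'b' from first, 'i' from second => "bi"
  Position 2: 'c' from first, 'i' from second => "ci"
  Position 3: 'a' from first, 'j' from second => "aj"
  Position 4: 'c' from first, 'f' from second => "cf"
Result: egbiciajcf

egbiciajcf


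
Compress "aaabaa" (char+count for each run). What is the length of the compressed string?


Input: aaabaa
Runs:
  'a' x 3 => "a3"
  'b' x 1 => "b1"
  'a' x 2 => "a2"
Compressed: "a3b1a2"
Compressed length: 6

6


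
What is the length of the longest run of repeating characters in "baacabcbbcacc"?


Input: "baacabcbbcacc"
Scanning for longest run:
  Position 1 ('a'): new char, reset run to 1
  Position 2 ('a'): continues run of 'a', length=2
  Position 3 ('c'): new char, reset run to 1
  Position 4 ('a'): new char, reset run to 1
  Position 5 ('b'): new char, reset run to 1
  Position 6 ('c'): new char, reset run to 1
  Position 7 ('b'): new char, reset run to 1
  Position 8 ('b'): continues run of 'b', length=2
  Position 9 ('c'): new char, reset run to 1
  Position 10 ('a'): new char, reset run to 1
  Position 11 ('c'): new char, reset run to 1
  Position 12 ('c'): continues run of 'c', length=2
Longest run: 'a' with length 2

2
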